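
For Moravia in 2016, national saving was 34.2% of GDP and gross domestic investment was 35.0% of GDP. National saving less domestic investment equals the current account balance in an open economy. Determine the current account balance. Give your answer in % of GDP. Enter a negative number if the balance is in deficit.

S - I = CA (net lending to the rest of the world).
CA = S - I = 34.2 - 35.0 = -0.8

-0.8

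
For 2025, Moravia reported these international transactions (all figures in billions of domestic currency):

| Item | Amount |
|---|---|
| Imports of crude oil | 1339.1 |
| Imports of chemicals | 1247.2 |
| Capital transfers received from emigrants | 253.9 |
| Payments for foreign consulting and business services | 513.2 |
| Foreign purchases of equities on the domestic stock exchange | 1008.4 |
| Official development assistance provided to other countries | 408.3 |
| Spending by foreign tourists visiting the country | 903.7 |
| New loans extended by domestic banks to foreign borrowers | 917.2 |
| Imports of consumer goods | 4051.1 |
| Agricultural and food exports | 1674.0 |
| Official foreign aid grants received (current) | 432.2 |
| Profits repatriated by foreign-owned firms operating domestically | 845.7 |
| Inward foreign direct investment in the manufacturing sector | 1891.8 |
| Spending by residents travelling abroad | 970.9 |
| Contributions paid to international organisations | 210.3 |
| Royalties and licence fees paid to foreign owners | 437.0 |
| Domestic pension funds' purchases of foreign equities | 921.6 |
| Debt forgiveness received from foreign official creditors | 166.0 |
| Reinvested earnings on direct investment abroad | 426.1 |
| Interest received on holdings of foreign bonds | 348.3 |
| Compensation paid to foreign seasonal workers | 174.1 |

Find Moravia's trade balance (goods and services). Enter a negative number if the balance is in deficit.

Goods: -1247.2 - 1339.1 - 4051.1 + 1674.0 = -4963.4
Services: -970.9 - 437.0 + 903.7 - 513.2 = -1017.4
Trade balance = -4963.4 + (-1017.4) = -5980.8
(Excluded from the trade balance — capital account: capital transfers received from emigrants 253.9, debt forgiveness received from foreign official creditors 166.0; financial account: foreign purchases of equities on the domestic stock exchange 1008.4, new loans extended by domestic banks to foreign borrowers 917.2, inward foreign direct investment in the manufacturing sector 1891.8, domestic pension funds' purchases of foreign equities 921.6; secondary income: official development assistance provided to other countries 408.3, official foreign aid grants received (current) 432.2, contributions paid to international organisations 210.3; primary income: profits repatriated by foreign-owned firms operating domestically 845.7, reinvested earnings on direct investment abroad 426.1, interest received on holdings of foreign bonds 348.3, compensation paid to foreign seasonal workers 174.1.)

-5980.8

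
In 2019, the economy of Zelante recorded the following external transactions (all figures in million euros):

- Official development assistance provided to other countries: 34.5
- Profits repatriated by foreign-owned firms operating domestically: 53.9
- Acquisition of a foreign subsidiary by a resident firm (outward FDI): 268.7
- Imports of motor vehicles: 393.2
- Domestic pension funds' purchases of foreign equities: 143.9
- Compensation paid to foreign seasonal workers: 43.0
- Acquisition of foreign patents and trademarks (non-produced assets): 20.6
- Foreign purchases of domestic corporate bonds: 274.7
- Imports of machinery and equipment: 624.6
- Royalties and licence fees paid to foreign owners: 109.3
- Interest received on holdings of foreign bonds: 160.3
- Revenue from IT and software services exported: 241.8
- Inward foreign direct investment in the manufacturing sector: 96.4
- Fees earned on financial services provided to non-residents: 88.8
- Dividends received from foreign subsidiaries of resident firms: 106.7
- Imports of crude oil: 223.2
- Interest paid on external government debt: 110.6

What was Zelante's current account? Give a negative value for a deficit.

-994.7

Goods: -223.2 - 393.2 - 624.6 = -1241.0
Services: 88.8 + 241.8 - 109.3 = 221.3
Primary income: 160.3 - 110.6 - 53.9 + 106.7 - 43.0 = 59.5
Secondary income: -34.5
Current account = (-1241.0) + 221.3 + 59.5 + (-34.5) = -994.7
(Excluded from the current account — financial account: acquisition of a foreign subsidiary by a resident firm (outward FDI) 268.7, domestic pension funds' purchases of foreign equities 143.9, foreign purchases of domestic corporate bonds 274.7, inward foreign direct investment in the manufacturing sector 96.4; capital account: acquisition of foreign patents and trademarks (non-produced assets) 20.6.)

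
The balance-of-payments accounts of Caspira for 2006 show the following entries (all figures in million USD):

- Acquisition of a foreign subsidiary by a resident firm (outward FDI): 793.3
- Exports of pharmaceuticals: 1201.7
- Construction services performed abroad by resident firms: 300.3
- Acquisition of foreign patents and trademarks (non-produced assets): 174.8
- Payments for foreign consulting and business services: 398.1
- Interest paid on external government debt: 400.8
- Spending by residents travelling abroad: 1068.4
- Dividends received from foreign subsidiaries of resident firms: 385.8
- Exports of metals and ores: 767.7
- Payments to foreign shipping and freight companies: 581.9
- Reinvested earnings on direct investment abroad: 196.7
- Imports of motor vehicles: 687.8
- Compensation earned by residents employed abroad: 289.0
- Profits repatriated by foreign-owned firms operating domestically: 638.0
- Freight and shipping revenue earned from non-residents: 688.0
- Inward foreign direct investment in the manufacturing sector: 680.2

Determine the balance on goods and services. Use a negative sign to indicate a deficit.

221.5

Goods: 1201.7 - 687.8 + 767.7 = 1281.6
Services: -581.9 + 688.0 - 1068.4 - 398.1 + 300.3 = -1060.1
Trade balance = 1281.6 + (-1060.1) = 221.5
(Excluded from the trade balance — financial account: acquisition of a foreign subsidiary by a resident firm (outward FDI) 793.3, inward foreign direct investment in the manufacturing sector 680.2; capital account: acquisition of foreign patents and trademarks (non-produced assets) 174.8; primary income: interest paid on external government debt 400.8, dividends received from foreign subsidiaries of resident firms 385.8, reinvested earnings on direct investment abroad 196.7, compensation earned by residents employed abroad 289.0, profits repatriated by foreign-owned firms operating domestically 638.0.)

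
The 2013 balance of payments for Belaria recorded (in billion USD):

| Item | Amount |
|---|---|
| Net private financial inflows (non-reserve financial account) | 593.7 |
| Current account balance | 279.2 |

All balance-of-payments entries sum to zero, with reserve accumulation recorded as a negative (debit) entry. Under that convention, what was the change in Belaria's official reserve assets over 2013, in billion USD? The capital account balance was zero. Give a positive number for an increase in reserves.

Official reserve transactions balance = -(279.2 + 593.7) = -872.9
An accumulation of reserves is recorded as a debit (negative entry), so the change in the stock of reserves is the negative of that balance.
Change in official reserves = -(-872.9) = 872.9

872.9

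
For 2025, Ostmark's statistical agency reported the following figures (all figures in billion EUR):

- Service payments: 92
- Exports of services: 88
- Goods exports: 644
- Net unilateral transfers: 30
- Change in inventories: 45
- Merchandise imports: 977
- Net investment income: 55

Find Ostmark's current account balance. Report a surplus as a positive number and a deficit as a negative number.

-252

Goods balance = 644 - 977 = -333
Services balance = 88 - 92 = -4
Trade balance (goods + services) = -333 + (-4) = -337
Net primary income = 55
Net secondary income = 30
Current account = -337 + 55 + 30 = -252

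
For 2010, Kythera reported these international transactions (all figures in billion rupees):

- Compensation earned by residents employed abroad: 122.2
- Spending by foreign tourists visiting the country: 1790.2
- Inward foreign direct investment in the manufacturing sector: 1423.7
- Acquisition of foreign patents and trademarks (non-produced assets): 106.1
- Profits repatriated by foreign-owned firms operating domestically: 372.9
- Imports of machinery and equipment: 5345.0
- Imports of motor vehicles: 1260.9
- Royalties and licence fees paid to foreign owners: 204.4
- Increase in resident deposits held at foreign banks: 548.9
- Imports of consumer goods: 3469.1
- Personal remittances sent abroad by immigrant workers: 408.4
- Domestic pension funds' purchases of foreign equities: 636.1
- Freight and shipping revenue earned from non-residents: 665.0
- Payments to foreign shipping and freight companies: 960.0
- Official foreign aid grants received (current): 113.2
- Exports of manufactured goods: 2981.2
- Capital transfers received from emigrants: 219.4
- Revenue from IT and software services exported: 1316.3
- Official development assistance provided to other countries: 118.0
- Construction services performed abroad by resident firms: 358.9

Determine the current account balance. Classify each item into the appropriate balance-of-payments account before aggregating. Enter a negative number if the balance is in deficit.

-4791.7

Goods: -3469.1 - 1260.9 + 2981.2 - 5345.0 = -7093.8
Services: -960.0 + 358.9 + 1316.3 + 1790.2 - 204.4 + 665.0 = 2966.0
Primary income: -372.9 + 122.2 = -250.7
Secondary income: -408.4 + 113.2 - 118.0 = -413.2
Current account = (-7093.8) + 2966.0 + (-250.7) + (-413.2) = -4791.7
(Excluded from the current account — financial account: inward foreign direct investment in the manufacturing sector 1423.7, increase in resident deposits held at foreign banks 548.9, domestic pension funds' purchases of foreign equities 636.1; capital account: acquisition of foreign patents and trademarks (non-produced assets) 106.1, capital transfers received from emigrants 219.4.)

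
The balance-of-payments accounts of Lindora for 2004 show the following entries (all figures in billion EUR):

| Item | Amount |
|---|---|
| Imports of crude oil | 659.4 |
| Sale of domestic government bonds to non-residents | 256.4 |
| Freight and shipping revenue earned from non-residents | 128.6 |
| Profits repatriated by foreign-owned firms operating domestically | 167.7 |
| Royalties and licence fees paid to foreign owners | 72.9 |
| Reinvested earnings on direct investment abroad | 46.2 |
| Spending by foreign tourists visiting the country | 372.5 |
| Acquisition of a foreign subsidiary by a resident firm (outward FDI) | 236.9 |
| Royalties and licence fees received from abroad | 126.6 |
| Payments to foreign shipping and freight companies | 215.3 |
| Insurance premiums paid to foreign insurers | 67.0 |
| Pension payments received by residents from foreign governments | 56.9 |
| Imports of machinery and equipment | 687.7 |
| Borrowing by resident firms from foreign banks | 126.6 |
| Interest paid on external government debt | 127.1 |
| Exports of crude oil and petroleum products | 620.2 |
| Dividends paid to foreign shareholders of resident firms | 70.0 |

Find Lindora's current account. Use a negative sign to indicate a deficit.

Goods: -687.7 - 659.4 + 620.2 = -726.9
Services: -215.3 - 67.0 + 126.6 + 372.5 + 128.6 - 72.9 = 272.5
Primary income: 46.2 - 70.0 - 127.1 - 167.7 = -318.6
Secondary income: 56.9
Current account = (-726.9) + 272.5 + (-318.6) + 56.9 = -716.1
(Excluded from the current account — financial account: sale of domestic government bonds to non-residents 256.4, acquisition of a foreign subsidiary by a resident firm (outward FDI) 236.9, borrowing by resident firms from foreign banks 126.6.)

-716.1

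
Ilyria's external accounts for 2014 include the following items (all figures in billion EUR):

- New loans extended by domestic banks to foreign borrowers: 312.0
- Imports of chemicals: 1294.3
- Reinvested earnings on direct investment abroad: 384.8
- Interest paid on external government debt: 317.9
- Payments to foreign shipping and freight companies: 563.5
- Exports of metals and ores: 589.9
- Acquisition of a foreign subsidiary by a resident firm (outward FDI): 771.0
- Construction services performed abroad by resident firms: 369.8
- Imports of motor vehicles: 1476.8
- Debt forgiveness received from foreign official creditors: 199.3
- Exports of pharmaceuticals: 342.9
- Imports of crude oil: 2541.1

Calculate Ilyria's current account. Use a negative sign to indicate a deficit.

-4506.2

Goods: -1476.8 + 342.9 + 589.9 - 1294.3 - 2541.1 = -4379.4
Services: 369.8 - 563.5 = -193.7
Primary income: -317.9 + 384.8 = 66.9
Current account = (-4379.4) + (-193.7) + 66.9 = -4506.2
(Excluded from the current account — financial account: new loans extended by domestic banks to foreign borrowers 312.0, acquisition of a foreign subsidiary by a resident firm (outward FDI) 771.0; capital account: debt forgiveness received from foreign official creditors 199.3.)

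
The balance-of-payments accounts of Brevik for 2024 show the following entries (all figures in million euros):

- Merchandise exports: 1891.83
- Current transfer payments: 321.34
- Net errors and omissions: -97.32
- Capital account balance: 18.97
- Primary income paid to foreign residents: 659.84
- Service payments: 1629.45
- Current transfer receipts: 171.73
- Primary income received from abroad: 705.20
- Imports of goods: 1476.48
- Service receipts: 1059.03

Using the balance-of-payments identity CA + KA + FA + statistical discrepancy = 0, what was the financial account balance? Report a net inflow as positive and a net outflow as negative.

Goods balance = 1891.83 - 1476.48 = 415.35
Services balance = 1059.03 - 1629.45 = -570.42
Trade balance (goods + services) = 415.35 + (-570.42) = -155.07
Net primary income = 705.20 - 659.84 = 45.36
Net secondary income = 171.73 - 321.34 = -149.61
Current account = -155.07 + 45.36 + (-149.61) = -259.32
Financial account = -(-259.32 + 18.97 + (-97.32)) = 337.67

337.67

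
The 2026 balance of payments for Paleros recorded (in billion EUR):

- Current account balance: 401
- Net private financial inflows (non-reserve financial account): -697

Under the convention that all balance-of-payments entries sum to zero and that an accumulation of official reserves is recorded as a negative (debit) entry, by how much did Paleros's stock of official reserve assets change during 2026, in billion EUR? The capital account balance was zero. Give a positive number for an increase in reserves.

Official reserve transactions balance = -(401 + (-697)) = 296
An accumulation of reserves is recorded as a debit (negative entry), so the change in the stock of reserves is the negative of that balance.
Change in official reserves = -(296) = -296

-296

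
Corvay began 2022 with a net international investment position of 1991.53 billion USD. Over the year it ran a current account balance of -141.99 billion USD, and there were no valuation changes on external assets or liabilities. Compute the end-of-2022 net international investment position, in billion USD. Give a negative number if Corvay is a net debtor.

With no valuation effects, change in NIIP = current account = -141.99
End-of-year NIIP = 1991.53 + (-141.99) = 1849.54

1849.54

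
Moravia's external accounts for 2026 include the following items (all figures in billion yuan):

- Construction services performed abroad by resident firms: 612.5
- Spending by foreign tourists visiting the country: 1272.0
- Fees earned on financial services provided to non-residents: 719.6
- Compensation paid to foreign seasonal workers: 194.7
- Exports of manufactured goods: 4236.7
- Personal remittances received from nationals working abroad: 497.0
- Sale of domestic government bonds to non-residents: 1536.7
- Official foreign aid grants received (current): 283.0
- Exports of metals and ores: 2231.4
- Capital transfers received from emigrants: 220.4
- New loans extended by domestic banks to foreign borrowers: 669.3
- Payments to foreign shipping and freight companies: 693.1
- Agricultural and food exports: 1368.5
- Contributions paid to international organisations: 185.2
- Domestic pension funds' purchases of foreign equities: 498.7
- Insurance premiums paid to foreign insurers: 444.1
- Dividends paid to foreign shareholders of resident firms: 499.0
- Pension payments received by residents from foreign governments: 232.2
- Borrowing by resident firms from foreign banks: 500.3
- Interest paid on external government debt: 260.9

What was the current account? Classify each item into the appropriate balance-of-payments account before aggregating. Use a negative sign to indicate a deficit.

Goods: 4236.7 + 1368.5 + 2231.4 = 7836.6
Services: -444.1 - 693.1 + 612.5 + 719.6 + 1272.0 = 1466.9
Primary income: -194.7 - 499.0 - 260.9 = -954.6
Secondary income: 232.2 + 497.0 - 185.2 + 283.0 = 827.0
Current account = 7836.6 + 1466.9 + (-954.6) + 827.0 = 9175.9
(Excluded from the current account — financial account: sale of domestic government bonds to non-residents 1536.7, new loans extended by domestic banks to foreign borrowers 669.3, domestic pension funds' purchases of foreign equities 498.7, borrowing by resident firms from foreign banks 500.3; capital account: capital transfers received from emigrants 220.4.)

9175.9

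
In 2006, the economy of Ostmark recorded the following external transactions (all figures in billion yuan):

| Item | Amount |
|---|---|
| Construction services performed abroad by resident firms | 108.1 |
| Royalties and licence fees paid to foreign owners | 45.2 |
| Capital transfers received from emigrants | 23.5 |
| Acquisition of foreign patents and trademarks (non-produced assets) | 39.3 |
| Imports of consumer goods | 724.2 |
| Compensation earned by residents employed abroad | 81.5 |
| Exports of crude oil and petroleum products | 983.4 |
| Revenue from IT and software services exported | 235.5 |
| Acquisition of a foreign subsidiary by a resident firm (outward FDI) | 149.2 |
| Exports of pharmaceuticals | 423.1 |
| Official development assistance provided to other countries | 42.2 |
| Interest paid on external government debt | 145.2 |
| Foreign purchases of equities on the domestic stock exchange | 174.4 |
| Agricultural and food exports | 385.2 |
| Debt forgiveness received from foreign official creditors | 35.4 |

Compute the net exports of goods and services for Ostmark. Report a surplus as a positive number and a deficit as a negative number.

1365.9

Goods: 423.1 + 983.4 - 724.2 + 385.2 = 1067.5
Services: -45.2 + 108.1 + 235.5 = 298.4
Trade balance = 1067.5 + 298.4 = 1365.9
(Excluded from the trade balance — capital account: capital transfers received from emigrants 23.5, acquisition of foreign patents and trademarks (non-produced assets) 39.3, debt forgiveness received from foreign official creditors 35.4; primary income: compensation earned by residents employed abroad 81.5, interest paid on external government debt 145.2; financial account: acquisition of a foreign subsidiary by a resident firm (outward FDI) 149.2, foreign purchases of equities on the domestic stock exchange 174.4; secondary income: official development assistance provided to other countries 42.2.)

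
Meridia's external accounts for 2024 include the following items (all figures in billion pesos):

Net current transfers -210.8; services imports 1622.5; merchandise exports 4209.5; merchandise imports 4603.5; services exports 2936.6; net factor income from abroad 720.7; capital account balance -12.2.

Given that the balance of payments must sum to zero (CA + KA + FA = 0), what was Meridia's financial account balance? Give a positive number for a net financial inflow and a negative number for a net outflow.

Goods balance = 4209.5 - 4603.5 = -394.0
Services balance = 2936.6 - 1622.5 = 1314.1
Trade balance (goods + services) = -394.0 + 1314.1 = 920.1
Net primary income = 720.7
Net secondary income = -210.8
Current account = 920.1 + 720.7 + (-210.8) = 1430.0
Financial account = -(1430.0 + (-12.2)) = -1417.8

-1417.8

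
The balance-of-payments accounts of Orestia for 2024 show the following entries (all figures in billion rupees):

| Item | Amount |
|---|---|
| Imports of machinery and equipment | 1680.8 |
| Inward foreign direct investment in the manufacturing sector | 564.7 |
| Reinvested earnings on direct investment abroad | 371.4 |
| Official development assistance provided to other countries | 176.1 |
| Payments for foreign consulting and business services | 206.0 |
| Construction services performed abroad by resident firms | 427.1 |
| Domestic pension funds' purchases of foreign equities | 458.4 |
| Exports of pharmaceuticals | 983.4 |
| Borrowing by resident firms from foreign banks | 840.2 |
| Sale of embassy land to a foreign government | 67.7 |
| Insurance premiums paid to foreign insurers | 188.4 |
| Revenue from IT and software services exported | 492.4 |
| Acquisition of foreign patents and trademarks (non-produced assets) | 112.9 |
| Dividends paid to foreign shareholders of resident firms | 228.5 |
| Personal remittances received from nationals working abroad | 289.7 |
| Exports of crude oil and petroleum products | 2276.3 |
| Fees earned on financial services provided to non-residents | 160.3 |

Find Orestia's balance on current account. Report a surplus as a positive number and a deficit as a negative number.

Goods: -1680.8 + 2276.3 + 983.4 = 1578.9
Services: 427.1 - 206.0 + 492.4 - 188.4 + 160.3 = 685.4
Primary income: 371.4 - 228.5 = 142.9
Secondary income: -176.1 + 289.7 = 113.6
Current account = 1578.9 + 685.4 + 142.9 + 113.6 = 2520.8
(Excluded from the current account — financial account: inward foreign direct investment in the manufacturing sector 564.7, domestic pension funds' purchases of foreign equities 458.4, borrowing by resident firms from foreign banks 840.2; capital account: sale of embassy land to a foreign government 67.7, acquisition of foreign patents and trademarks (non-produced assets) 112.9.)

2520.8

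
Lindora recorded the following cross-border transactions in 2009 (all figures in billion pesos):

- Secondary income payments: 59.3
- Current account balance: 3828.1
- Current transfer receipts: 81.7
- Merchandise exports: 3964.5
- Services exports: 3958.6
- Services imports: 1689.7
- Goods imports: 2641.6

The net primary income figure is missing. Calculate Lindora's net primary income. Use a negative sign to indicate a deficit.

213.9

Current account = goods balance + services balance + net primary income + net secondary income
Sum of the known components = 3614.2
Net primary income = CA - (known components) = 3828.1 - 3614.2 = 213.9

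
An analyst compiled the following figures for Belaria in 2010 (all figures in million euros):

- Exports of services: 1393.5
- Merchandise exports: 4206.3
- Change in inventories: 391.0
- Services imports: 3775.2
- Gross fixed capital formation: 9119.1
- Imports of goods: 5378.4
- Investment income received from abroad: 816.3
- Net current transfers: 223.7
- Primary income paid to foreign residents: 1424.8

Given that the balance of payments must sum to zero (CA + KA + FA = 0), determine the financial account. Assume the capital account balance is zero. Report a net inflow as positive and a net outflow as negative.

Goods balance = 4206.3 - 5378.4 = -1172.1
Services balance = 1393.5 - 3775.2 = -2381.7
Trade balance (goods + services) = -1172.1 + (-2381.7) = -3553.8
Net primary income = 816.3 - 1424.8 = -608.5
Net secondary income = 223.7
Current account = -3553.8 + (-608.5) + 223.7 = -3938.6
Financial account = -(-3938.6) = 3938.6

3938.6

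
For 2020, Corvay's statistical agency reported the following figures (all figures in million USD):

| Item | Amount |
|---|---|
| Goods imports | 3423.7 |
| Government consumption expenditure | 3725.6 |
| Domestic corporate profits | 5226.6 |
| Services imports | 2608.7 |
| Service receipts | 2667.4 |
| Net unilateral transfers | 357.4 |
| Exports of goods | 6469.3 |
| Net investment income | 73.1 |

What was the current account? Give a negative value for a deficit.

3534.8

Goods balance = 6469.3 - 3423.7 = 3045.6
Services balance = 2667.4 - 2608.7 = 58.7
Trade balance (goods + services) = 3045.6 + 58.7 = 3104.3
Net primary income = 73.1
Net secondary income = 357.4
Current account = 3104.3 + 73.1 + 357.4 = 3534.8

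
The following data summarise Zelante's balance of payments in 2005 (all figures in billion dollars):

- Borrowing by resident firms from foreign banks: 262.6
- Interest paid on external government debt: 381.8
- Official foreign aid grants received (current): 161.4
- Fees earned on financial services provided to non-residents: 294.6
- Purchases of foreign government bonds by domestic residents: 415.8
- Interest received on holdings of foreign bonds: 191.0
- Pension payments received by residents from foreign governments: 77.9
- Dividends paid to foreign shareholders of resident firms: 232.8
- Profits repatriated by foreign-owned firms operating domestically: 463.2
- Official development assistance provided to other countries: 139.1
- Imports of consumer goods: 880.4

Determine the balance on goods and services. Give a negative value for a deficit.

Goods: -880.4
Services: 294.6
Trade balance = -880.4 + 294.6 = -585.8
(Excluded from the trade balance — financial account: borrowing by resident firms from foreign banks 262.6, purchases of foreign government bonds by domestic residents 415.8; primary income: interest paid on external government debt 381.8, interest received on holdings of foreign bonds 191.0, dividends paid to foreign shareholders of resident firms 232.8, profits repatriated by foreign-owned firms operating domestically 463.2; secondary income: official foreign aid grants received (current) 161.4, pension payments received by residents from foreign governments 77.9, official development assistance provided to other countries 139.1.)

-585.8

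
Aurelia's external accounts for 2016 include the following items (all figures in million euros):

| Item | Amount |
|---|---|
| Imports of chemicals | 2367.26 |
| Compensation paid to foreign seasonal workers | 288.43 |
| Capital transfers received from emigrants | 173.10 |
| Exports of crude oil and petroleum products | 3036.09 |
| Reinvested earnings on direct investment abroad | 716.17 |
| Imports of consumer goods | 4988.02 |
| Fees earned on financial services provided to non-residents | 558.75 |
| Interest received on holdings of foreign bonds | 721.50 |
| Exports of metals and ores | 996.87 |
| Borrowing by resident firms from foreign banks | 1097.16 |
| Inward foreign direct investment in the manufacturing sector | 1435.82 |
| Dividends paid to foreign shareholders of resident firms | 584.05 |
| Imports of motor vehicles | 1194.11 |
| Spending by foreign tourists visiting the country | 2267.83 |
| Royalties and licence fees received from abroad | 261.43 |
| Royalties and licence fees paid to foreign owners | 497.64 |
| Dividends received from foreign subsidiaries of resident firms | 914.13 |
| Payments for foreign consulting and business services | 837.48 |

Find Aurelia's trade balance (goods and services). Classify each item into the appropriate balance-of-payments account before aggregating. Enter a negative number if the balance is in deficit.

Goods: -2367.26 - 4988.02 + 3036.09 + 996.87 - 1194.11 = -4516.43
Services: 261.43 + 558.75 - 837.48 + 2267.83 - 497.64 = 1752.89
Trade balance = -4516.43 + 1752.89 = -2763.54
(Excluded from the trade balance — primary income: compensation paid to foreign seasonal workers 288.43, reinvested earnings on direct investment abroad 716.17, interest received on holdings of foreign bonds 721.50, dividends paid to foreign shareholders of resident firms 584.05, dividends received from foreign subsidiaries of resident firms 914.13; capital account: capital transfers received from emigrants 173.10; financial account: borrowing by resident firms from foreign banks 1097.16, inward foreign direct investment in the manufacturing sector 1435.82.)

-2763.54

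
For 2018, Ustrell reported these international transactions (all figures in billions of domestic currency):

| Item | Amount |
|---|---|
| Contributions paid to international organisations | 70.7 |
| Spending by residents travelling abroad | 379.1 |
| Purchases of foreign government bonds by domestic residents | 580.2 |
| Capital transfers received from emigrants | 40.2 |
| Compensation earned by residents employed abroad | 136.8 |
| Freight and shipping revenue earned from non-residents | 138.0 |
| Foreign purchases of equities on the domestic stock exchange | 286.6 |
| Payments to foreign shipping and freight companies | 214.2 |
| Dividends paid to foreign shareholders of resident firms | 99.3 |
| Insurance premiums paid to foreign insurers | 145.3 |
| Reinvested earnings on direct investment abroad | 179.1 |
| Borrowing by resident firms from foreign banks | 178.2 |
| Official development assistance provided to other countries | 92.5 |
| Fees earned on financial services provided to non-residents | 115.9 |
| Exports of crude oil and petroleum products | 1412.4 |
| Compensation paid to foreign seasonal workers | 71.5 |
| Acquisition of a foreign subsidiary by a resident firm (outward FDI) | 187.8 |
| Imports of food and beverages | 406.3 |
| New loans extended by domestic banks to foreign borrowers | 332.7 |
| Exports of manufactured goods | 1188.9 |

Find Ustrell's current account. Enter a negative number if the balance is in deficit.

1692.2

Goods: -406.3 + 1412.4 + 1188.9 = 2195.0
Services: 138.0 + 115.9 - 214.2 - 379.1 - 145.3 = -484.7
Primary income: -71.5 + 179.1 - 99.3 + 136.8 = 145.1
Secondary income: -70.7 - 92.5 = -163.2
Current account = 2195.0 + (-484.7) + 145.1 + (-163.2) = 1692.2
(Excluded from the current account — financial account: purchases of foreign government bonds by domestic residents 580.2, foreign purchases of equities on the domestic stock exchange 286.6, borrowing by resident firms from foreign banks 178.2, acquisition of a foreign subsidiary by a resident firm (outward FDI) 187.8, new loans extended by domestic banks to foreign borrowers 332.7; capital account: capital transfers received from emigrants 40.2.)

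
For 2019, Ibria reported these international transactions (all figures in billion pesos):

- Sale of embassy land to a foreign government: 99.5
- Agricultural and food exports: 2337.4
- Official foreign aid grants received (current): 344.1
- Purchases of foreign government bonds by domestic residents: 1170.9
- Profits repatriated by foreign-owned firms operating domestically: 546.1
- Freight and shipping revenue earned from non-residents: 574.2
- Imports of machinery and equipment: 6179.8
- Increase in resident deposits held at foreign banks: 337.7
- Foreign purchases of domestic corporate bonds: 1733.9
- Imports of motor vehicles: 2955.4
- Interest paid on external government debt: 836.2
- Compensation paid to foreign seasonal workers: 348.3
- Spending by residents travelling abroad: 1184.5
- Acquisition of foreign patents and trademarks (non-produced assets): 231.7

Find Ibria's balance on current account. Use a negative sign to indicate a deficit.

Goods: -2955.4 - 6179.8 + 2337.4 = -6797.8
Services: -1184.5 + 574.2 = -610.3
Primary income: -836.2 - 546.1 - 348.3 = -1730.6
Secondary income: 344.1
Current account = (-6797.8) + (-610.3) + (-1730.6) + 344.1 = -8794.6
(Excluded from the current account — capital account: sale of embassy land to a foreign government 99.5, acquisition of foreign patents and trademarks (non-produced assets) 231.7; financial account: purchases of foreign government bonds by domestic residents 1170.9, increase in resident deposits held at foreign banks 337.7, foreign purchases of domestic corporate bonds 1733.9.)

-8794.6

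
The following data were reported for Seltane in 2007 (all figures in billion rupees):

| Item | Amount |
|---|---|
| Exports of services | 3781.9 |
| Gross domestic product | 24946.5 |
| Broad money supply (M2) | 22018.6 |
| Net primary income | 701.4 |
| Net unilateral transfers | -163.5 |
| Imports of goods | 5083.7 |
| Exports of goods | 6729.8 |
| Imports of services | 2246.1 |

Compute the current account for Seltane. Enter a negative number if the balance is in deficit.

3719.8

Goods balance = 6729.8 - 5083.7 = 1646.1
Services balance = 3781.9 - 2246.1 = 1535.8
Trade balance (goods + services) = 1646.1 + 1535.8 = 3181.9
Net primary income = 701.4
Net secondary income = -163.5
Current account = 3181.9 + 701.4 + (-163.5) = 3719.8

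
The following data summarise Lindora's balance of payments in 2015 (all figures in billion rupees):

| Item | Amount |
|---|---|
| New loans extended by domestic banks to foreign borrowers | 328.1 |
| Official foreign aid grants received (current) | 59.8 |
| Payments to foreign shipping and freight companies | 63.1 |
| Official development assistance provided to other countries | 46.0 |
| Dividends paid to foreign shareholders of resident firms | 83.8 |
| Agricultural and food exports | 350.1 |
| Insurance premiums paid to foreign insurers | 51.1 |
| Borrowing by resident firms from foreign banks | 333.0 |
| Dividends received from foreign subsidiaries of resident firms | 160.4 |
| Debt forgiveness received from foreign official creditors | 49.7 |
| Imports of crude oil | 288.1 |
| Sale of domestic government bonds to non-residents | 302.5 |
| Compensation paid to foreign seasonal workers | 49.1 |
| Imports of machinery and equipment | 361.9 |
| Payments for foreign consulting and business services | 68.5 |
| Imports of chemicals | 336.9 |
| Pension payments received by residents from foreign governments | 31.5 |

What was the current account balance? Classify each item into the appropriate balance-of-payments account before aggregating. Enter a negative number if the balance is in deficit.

Goods: -336.9 - 361.9 + 350.1 - 288.1 = -636.8
Services: -51.1 - 68.5 - 63.1 = -182.7
Primary income: -49.1 - 83.8 + 160.4 = 27.5
Secondary income: -46.0 + 31.5 + 59.8 = 45.3
Current account = (-636.8) + (-182.7) + 27.5 + 45.3 = -746.7
(Excluded from the current account — financial account: new loans extended by domestic banks to foreign borrowers 328.1, borrowing by resident firms from foreign banks 333.0, sale of domestic government bonds to non-residents 302.5; capital account: debt forgiveness received from foreign official creditors 49.7.)

-746.7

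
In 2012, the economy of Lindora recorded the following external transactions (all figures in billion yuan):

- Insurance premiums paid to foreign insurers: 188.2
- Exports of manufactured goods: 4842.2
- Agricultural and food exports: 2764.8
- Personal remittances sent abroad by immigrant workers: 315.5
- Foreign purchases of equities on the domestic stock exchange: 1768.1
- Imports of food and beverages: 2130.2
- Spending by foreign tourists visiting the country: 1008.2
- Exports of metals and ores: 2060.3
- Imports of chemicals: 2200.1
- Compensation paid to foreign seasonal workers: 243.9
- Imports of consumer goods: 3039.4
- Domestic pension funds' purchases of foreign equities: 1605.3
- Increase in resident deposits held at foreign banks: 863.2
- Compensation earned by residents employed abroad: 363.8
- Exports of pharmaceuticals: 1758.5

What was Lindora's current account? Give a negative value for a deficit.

Goods: -3039.4 - 2130.2 + 1758.5 + 2060.3 - 2200.1 + 2764.8 + 4842.2 = 4056.1
Services: -188.2 + 1008.2 = 820.0
Primary income: 363.8 - 243.9 = 119.9
Secondary income: -315.5
Current account = 4056.1 + 820.0 + 119.9 + (-315.5) = 4680.5
(Excluded from the current account — financial account: foreign purchases of equities on the domestic stock exchange 1768.1, domestic pension funds' purchases of foreign equities 1605.3, increase in resident deposits held at foreign banks 863.2.)

4680.5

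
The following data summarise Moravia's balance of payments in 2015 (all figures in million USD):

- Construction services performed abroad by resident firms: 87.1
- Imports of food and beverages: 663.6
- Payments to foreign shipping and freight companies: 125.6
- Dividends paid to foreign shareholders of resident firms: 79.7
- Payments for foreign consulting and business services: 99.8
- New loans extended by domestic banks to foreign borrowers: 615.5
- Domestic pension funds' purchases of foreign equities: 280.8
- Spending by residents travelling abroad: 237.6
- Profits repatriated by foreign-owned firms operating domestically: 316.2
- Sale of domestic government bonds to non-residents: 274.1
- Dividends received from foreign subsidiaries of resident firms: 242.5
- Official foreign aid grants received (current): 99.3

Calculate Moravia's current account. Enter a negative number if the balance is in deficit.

Goods: -663.6
Services: 87.1 - 237.6 - 125.6 - 99.8 = -375.9
Primary income: -79.7 - 316.2 + 242.5 = -153.4
Secondary income: 99.3
Current account = (-663.6) + (-375.9) + (-153.4) + 99.3 = -1093.6
(Excluded from the current account — financial account: new loans extended by domestic banks to foreign borrowers 615.5, domestic pension funds' purchases of foreign equities 280.8, sale of domestic government bonds to non-residents 274.1.)

-1093.6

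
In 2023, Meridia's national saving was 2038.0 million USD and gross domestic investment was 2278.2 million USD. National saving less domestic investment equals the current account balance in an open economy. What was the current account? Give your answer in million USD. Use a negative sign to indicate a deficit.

-240.2

S - I = CA (net lending to the rest of the world).
CA = S - I = 2038.0 - 2278.2 = -240.2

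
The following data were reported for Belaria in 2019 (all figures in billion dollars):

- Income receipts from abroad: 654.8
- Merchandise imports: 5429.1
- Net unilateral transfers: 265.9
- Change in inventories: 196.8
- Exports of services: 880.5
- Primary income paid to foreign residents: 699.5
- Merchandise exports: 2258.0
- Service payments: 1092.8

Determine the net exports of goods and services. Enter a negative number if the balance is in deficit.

Goods balance = 2258.0 - 5429.1 = -3171.1
Services balance = 880.5 - 1092.8 = -212.3
Trade balance (goods + services) = -3171.1 + (-212.3) = -3383.4

-3383.4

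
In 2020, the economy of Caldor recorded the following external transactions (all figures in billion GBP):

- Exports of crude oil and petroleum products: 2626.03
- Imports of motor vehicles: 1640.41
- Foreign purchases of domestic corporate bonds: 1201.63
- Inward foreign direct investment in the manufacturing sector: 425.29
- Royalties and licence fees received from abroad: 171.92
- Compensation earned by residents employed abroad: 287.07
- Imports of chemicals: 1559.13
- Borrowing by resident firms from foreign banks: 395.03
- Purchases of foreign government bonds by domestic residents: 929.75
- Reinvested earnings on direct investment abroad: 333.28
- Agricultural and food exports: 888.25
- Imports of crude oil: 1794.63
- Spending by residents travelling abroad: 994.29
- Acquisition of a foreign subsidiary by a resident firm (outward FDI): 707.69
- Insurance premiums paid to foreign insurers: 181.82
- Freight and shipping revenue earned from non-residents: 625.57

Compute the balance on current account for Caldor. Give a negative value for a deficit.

-1238.16

Goods: 2626.03 + 888.25 - 1640.41 - 1794.63 - 1559.13 = -1479.89
Services: -181.82 - 994.29 + 625.57 + 171.92 = -378.62
Primary income: 287.07 + 333.28 = 620.35
Current account = (-1479.89) + (-378.62) + 620.35 = -1238.16
(Excluded from the current account — financial account: foreign purchases of domestic corporate bonds 1201.63, inward foreign direct investment in the manufacturing sector 425.29, borrowing by resident firms from foreign banks 395.03, purchases of foreign government bonds by domestic residents 929.75, acquisition of a foreign subsidiary by a resident firm (outward FDI) 707.69.)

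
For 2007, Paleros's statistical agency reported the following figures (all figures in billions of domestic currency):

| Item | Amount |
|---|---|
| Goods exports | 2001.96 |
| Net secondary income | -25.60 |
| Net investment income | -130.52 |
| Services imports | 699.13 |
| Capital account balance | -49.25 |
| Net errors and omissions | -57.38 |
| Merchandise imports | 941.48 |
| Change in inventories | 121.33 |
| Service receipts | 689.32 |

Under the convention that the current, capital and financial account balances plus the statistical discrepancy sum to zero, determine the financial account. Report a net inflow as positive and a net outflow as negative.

Goods balance = 2001.96 - 941.48 = 1060.48
Services balance = 689.32 - 699.13 = -9.81
Trade balance (goods + services) = 1060.48 + (-9.81) = 1050.67
Net primary income = -130.52
Net secondary income = -25.60
Current account = 1050.67 + (-130.52) + (-25.60) = 894.55
Financial account = -(894.55 + (-49.25) + (-57.38)) = -787.92

-787.92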